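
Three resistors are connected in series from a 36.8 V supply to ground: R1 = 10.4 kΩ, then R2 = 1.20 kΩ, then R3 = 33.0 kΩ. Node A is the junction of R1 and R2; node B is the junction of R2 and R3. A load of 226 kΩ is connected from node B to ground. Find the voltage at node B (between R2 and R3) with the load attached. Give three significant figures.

V ≈ 26.2 V

At node B, R3 is in parallel with the load: R3‖R_L = 28.80 kΩ.
Below node A the resistance is R2 + (R3‖R_L) = 30.00 kΩ, so V_A = 36.8 × 30.00/40.40 = 27.33 V.
Then V_B = V_A × (R3‖R_L)/(R2 + R3‖R_L) = 27.33 × 28.80/30.00 = 26.2 V.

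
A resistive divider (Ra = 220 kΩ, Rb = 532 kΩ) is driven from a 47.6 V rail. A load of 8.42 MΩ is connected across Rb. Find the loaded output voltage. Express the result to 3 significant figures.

The load sits in parallel with Rb: Rb‖R_L = (532 × 8420) / (532 + 8420) = 500.4 kΩ.
V_out = 47.6 × 500.4 / (220 + 500.4) = 47.6 × 500.4/720.4 = 33.1 V.

V_out ≈ 33.1 V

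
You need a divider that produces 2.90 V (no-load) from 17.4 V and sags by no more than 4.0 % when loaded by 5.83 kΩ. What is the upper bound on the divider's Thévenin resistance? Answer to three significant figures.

Loading drop = R_th/(R_th + R_L) ≤ 0.0400, so R_th ≤ R_L · ε/(1−ε) = 5.83 kΩ × 0.0400/0.9600 = 243 Ω.
(Any R1, R2 with R2/(R1+R2) = 0.167 and R1‖R2 ≤ 243 Ω will meet the spec.)

R_th ≤ 243 Ω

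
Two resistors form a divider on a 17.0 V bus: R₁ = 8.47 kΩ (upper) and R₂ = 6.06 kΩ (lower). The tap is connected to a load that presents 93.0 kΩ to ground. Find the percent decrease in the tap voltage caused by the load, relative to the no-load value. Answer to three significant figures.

3.66 %

The divider's output (Thévenin) resistance is R₁‖R₂ = 3.533 kΩ.
Fractional drop under load = R_th/(R_th + R_L) = 3.533 / (3.533 + 93.0) = 0.03659.
So the output falls by 3.66 %.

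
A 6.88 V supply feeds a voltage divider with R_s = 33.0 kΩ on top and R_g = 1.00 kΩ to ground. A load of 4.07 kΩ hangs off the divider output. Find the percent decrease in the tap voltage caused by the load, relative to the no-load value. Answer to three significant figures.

19.3 %

The divider's output (Thévenin) resistance is R_s‖R_g = 0.9706 kΩ.
Fractional drop under load = R_th/(R_th + R_L) = 0.9706 / (0.9706 + 4.07) = 0.1926.
So the output falls by 19.3 %.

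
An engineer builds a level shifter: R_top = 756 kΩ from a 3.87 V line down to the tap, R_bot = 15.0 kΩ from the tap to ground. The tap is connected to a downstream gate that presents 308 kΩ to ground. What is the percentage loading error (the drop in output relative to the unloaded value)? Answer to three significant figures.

4.56 %

The divider's output (Thévenin) resistance is R_top‖R_bot = 14.71 kΩ.
Fractional drop under load = R_th/(R_th + R_L) = 14.71 / (14.71 + 308) = 0.04558.
So the output falls by 4.56 %.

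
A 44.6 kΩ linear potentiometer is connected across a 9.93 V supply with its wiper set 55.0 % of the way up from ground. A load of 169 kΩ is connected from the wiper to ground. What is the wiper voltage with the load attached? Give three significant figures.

V ≈ 5.13 V

The wiper splits the pot into (1−α)R = 20.07 kΩ above and αR = 24.53 kΩ below.
Lower section ‖ load = 21.42 kΩ.
V_wiper = 9.93 × 21.42/(20.07 + 21.42) = 5.13 V.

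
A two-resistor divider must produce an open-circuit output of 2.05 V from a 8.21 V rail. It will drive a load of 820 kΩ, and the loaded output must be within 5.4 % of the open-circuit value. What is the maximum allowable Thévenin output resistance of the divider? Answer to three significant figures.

R_th ≤ 46.8 kΩ

Loading drop = R_th/(R_th + R_L) ≤ 0.0540, so R_th ≤ R_L · ε/(1−ε) = 820 kΩ × 0.0540/0.9460 = 46.8 kΩ.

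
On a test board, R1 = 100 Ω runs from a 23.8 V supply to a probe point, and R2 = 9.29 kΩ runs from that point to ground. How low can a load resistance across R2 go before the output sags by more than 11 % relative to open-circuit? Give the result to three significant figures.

Output resistance R_th = R1‖R2 = (100 × 9290)/9390 = 98.94 Ω.
The fractional drop is R_th/(R_th + R_L); requiring this ≤ 0.110 gives R_L ≥ R_th(1/0.110 − 1) = 98.94 × 8.091 = 800 Ω.

R_L(min) ≈ 800 Ω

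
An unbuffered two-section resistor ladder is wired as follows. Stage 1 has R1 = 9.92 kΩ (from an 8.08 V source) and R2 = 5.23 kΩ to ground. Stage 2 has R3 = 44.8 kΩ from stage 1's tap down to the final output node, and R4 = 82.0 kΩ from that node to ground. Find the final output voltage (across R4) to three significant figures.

Stage 2 presents R3+R4 = 126.8 kΩ as a load on stage 1's tap.
Stage 1's lower leg becomes R2‖(R3+R4) = 5.023 kΩ, so V_mid = 8.08 × 5.023/14.94 = 2.716 V.
Stage 2 is itself unloaded: V_out = V_mid × R4/(R3+R4) = 2.716 × 82.0/126.8 = 1.76 V.

V_out ≈ 1.76 V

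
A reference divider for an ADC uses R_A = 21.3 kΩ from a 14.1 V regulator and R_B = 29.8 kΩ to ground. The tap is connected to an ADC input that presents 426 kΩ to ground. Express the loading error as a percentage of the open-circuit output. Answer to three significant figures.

2.83 %

The divider's output (Thévenin) resistance is R_A‖R_B = 12.42 kΩ.
Fractional drop under load = R_th/(R_th + R_L) = 12.42 / (12.42 + 426) = 0.02833.
So the output falls by 2.83 %.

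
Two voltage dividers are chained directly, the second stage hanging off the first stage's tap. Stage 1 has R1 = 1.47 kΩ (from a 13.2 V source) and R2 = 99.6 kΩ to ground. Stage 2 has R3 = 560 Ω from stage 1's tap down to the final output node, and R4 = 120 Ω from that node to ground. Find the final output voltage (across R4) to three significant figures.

Stage 2 presents R3+R4 = 680.0 Ω as a load on stage 1's tap.
Stage 1's lower leg becomes R2‖(R3+R4) = 675.4 Ω, so V_mid = 13.2 × 675.4/2145 = 4.155 V.
Stage 2 is itself unloaded: V_out = V_mid × R4/(R3+R4) = 4.155 × 120/680.0 = 0.733 V.

V_out ≈ 0.733 V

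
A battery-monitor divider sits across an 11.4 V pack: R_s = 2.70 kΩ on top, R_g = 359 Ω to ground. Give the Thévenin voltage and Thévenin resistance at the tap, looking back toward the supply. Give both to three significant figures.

V_th = 1.34 V, R_th = 317 Ω

V_th is the open-circuit tap voltage: 11.4 × 359/(2700 + 359) = 1.34 V.
With the supply zeroed, R_s and R_g appear in parallel from the tap: R_th = R_s‖R_g = (2700 × 359)/3059 = 317 Ω.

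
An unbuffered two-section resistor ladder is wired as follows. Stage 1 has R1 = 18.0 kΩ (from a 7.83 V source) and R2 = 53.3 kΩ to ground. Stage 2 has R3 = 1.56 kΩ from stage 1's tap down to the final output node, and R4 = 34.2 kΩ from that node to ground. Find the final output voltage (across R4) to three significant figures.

V_out ≈ 4.07 V

Stage 2 presents R3+R4 = 35.76 kΩ as a load on stage 1's tap.
Stage 1's lower leg becomes R2‖(R3+R4) = 21.40 kΩ, so V_mid = 7.83 × 21.40/39.40 = 4.253 V.
Stage 2 is itself unloaded: V_out = V_mid × R4/(R3+R4) = 4.253 × 34.2/35.76 = 4.07 V.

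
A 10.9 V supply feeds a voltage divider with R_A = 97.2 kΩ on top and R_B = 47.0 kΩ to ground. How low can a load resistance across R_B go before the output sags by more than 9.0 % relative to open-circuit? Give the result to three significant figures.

Output resistance R_th = R_A‖R_B = (97.2 × 47.0)/144.2 = 31.68 kΩ.
The fractional drop is R_th/(R_th + R_L); requiring this ≤ 0.0900 gives R_L ≥ R_th(1/0.0900 − 1) = 31.68 × 10.11 = 320 kΩ.

R_L(min) ≈ 320 kΩ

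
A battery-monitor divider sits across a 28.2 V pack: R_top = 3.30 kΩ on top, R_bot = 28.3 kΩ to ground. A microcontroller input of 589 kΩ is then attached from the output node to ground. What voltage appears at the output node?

V_out ≈ 25.1 V

The load sits in parallel with R_bot: R_bot‖R_L = (28.3 × 589) / (28.3 + 589) = 27.00 kΩ.
V_out = 28.2 × 27.00 / (3.30 + 27.00) = 28.2 × 27.00/30.30 = 25.1 V.
(Unloaded it would have been 25.3 V.)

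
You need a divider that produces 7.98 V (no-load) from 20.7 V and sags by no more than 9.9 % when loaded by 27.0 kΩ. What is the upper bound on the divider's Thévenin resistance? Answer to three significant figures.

R_th ≤ 2.97 kΩ

Loading drop = R_th/(R_th + R_L) ≤ 0.0990, so R_th ≤ R_L · ε/(1−ε) = 27.0 kΩ × 0.0990/0.9010 = 2.97 kΩ.
(Any R1, R2 with R2/(R1+R2) = 0.386 and R1‖R2 ≤ 2.97 kΩ will meet the spec.)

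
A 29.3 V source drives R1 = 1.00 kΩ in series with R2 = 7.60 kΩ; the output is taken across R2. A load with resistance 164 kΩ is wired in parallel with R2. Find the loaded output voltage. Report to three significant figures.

The load sits in parallel with R2: R2‖R_L = (7.60 × 164) / (7.60 + 164) = 7.263 kΩ.
V_out = 29.3 × 7.263 / (1.00 + 7.263) = 29.3 × 7.263/8.263 = 25.8 V.

V_out ≈ 25.8 V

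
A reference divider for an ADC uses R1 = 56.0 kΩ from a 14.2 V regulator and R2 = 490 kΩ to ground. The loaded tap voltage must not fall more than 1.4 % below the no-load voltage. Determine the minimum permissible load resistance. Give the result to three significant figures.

R_L(min) ≈ 3.54 MΩ

Output resistance R_th = R1‖R2 = (56.0 × 490)/546.0 = 50.26 kΩ.
The fractional drop is R_th/(R_th + R_L); requiring this ≤ 0.0140 gives R_L ≥ R_th(1/0.0140 − 1) = 50.26 × 70.43 = 3.54 MΩ.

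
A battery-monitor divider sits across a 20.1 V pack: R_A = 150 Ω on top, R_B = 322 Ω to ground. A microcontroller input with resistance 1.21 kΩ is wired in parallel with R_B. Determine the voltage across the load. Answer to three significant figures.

The load sits in parallel with R_B: R_B‖R_L = (322 × 1210) / (322 + 1210) = 254.3 Ω.
V_out = 20.1 × 254.3 / (150 + 254.3) = 20.1 × 254.3/404.3 = 12.6 V.
(Unloaded it would have been 13.7 V.)

V_out ≈ 12.6 V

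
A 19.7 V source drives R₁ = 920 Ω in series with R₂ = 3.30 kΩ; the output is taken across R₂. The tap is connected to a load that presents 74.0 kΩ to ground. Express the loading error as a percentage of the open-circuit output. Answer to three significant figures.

The divider's output (Thévenin) resistance is R₁‖R₂ = 719.4 Ω.
Fractional drop under load = R_th/(R_th + R_L) = 719.4 / (719.4 + 74000) = 0.009628.
So the output falls by 0.963 %.

0.963 %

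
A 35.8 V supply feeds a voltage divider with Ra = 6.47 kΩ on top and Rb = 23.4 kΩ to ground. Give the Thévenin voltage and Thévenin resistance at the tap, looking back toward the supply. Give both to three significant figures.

V_th = 28.0 V, R_th = 5.07 kΩ

V_th is the open-circuit tap voltage: 35.8 × 23.4/(6.47 + 23.4) = 28.0 V.
With the supply zeroed, Ra and Rb appear in parallel from the tap: R_th = Ra‖Rb = (6.47 × 23.4)/29.87 = 5.07 kΩ.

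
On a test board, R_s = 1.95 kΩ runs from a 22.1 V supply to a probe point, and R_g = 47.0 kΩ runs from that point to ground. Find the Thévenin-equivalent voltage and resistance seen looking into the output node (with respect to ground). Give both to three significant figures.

V_th is the open-circuit tap voltage: 22.1 × 47.0/(1.95 + 47.0) = 21.2 V.
With the supply zeroed, R_s and R_g appear in parallel from the tap: R_th = R_s‖R_g = (1.95 × 47.0)/48.95 = 1.87 kΩ.

V_th = 21.2 V, R_th = 1.87 kΩ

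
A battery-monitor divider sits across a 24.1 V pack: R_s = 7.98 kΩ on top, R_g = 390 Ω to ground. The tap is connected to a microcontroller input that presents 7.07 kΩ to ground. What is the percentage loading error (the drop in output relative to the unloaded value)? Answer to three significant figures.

The divider's output (Thévenin) resistance is R_s‖R_g = 371.8 Ω.
Fractional drop under load = R_th/(R_th + R_L) = 371.8 / (371.8 + 7070) = 0.04996.
So the output falls by 5.00 %.

5.00 %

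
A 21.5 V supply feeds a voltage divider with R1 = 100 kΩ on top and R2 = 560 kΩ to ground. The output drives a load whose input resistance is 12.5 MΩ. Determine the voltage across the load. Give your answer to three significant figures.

The load sits in parallel with R2: R2‖R_L = (560 × 12500) / (560 + 12500) = 536.0 kΩ.
V_out = 21.5 × 536.0 / (100 + 536.0) = 21.5 × 536.0/636.0 = 18.1 V.

V_out ≈ 18.1 V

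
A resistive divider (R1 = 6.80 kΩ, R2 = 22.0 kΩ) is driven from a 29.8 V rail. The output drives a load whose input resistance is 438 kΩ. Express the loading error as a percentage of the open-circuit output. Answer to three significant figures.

The divider's output (Thévenin) resistance is R1‖R2 = 5.194 kΩ.
Fractional drop under load = R_th/(R_th + R_L) = 5.194 / (5.194 + 438) = 0.01172.
So the output falls by 1.17 %.

1.17 %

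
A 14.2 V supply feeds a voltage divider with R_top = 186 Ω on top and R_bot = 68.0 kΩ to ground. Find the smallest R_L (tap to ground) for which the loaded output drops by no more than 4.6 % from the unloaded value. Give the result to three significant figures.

Output resistance R_th = R_top‖R_bot = (186 × 68000)/68190 = 185.5 Ω.
The fractional drop is R_th/(R_th + R_L); requiring this ≤ 0.0460 gives R_L ≥ R_th(1/0.0460 − 1) = 185.5 × 20.74 = 3.85 kΩ.

R_L(min) ≈ 3.85 kΩ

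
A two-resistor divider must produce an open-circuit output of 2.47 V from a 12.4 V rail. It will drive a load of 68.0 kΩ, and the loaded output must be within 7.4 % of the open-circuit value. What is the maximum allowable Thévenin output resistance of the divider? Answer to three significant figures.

Loading drop = R_th/(R_th + R_L) ≤ 0.0740, so R_th ≤ R_L · ε/(1−ε) = 68.0 kΩ × 0.0740/0.9260 = 5.43 kΩ.

R_th ≤ 5.43 kΩ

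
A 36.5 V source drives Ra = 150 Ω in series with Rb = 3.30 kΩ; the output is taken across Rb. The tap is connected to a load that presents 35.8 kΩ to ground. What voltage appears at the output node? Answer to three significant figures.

V_out ≈ 34.8 V

The load sits in parallel with Rb: Rb‖R_L = (3300 × 35800) / (3300 + 35800) = 3021 Ω.
V_out = 36.5 × 3021 / (150 + 3021) = 36.5 × 3021/3171 = 34.8 V.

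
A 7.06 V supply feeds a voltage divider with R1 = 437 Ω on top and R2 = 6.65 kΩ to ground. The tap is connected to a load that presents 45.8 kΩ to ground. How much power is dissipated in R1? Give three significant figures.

Total resistance from the source is R1 + (R2‖R_L) = 6244 Ω, so I = 7.06/6244 Ω = 1.131 mA.
P = I²·R1 = (1.131 mA)² × 437 Ω = 0.559 mW.

P ≈ 0.559 mW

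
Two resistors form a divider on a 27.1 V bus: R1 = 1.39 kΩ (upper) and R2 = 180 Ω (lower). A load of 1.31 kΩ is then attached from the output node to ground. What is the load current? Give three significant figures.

R2‖R_L = 158.3 Ω; V_out = 27.1 × 158.3/1548 = 2.770 V.
I_L = V_out / R_L = 2.770 / 1.31 kΩ = 2.11 mA.

I_L ≈ 2.11 mA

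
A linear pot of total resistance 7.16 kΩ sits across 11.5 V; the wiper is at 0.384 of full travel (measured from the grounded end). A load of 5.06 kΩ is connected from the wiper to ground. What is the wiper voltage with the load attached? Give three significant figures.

V ≈ 3.31 V

The wiper splits the pot into (1−α)R = 4.411 kΩ above and αR = 2.749 kΩ below.
Lower section ‖ load = 1.781 kΩ.
V_wiper = 11.5 × 1.781/(4.411 + 1.781) = 3.31 V.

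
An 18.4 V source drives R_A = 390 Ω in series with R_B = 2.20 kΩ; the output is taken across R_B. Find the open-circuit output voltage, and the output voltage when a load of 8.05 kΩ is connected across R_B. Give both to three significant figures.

Open-circuit: V = 18.4 × 2200/(390 + 2200) = 15.6 V.
With the load, R_B becomes R_B‖R_L = 1728 Ω, so V = 18.4 × 1728/2118 = 15.0 V.

Unloaded: 15.6 V; loaded: 15.0 V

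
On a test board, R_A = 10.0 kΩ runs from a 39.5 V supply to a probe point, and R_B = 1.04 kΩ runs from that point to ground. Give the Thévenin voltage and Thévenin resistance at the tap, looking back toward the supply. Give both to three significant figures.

V_th = 3.72 V, R_th = 942 Ω

V_th is the open-circuit tap voltage: 39.5 × 1.04/(10.0 + 1.04) = 3.72 V.
With the supply zeroed, R_A and R_B appear in parallel from the tap: R_th = R_A‖R_B = (10.0 × 1.04)/11.04 = 942 Ω.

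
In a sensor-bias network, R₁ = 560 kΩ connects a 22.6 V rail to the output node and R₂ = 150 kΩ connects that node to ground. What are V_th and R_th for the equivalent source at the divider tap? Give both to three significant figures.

V_th is the open-circuit tap voltage: 22.6 × 150/(560 + 150) = 4.77 V.
With the supply zeroed, R₁ and R₂ appear in parallel from the tap: R_th = R₁‖R₂ = (560 × 150)/710.0 = 118 kΩ.

V_th = 4.77 V, R_th = 118 kΩ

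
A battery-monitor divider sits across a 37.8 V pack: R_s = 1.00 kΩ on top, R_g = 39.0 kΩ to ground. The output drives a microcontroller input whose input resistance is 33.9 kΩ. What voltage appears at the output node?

The load sits in parallel with R_g: R_g‖R_L = (39.0 × 33.9) / (39.0 + 33.9) = 18.14 kΩ.
V_out = 37.8 × 18.14 / (1.00 + 18.14) = 37.8 × 18.14/19.14 = 35.8 V.

V_out ≈ 35.8 V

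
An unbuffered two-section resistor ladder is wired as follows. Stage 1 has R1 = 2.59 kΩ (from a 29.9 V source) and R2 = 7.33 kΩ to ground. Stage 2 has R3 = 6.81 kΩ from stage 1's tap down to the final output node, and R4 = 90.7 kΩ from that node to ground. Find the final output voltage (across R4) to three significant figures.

V_out ≈ 20.2 V

Stage 2 presents R3+R4 = 97.51 kΩ as a load on stage 1's tap.
Stage 1's lower leg becomes R2‖(R3+R4) = 6.818 kΩ, so V_mid = 29.9 × 6.818/9.408 = 21.67 V.
Stage 2 is itself unloaded: V_out = V_mid × R4/(R3+R4) = 21.67 × 90.7/97.51 = 20.2 V.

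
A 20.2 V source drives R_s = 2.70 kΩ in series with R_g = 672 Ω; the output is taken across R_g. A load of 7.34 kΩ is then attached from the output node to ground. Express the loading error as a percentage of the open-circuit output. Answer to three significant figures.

The divider's output (Thévenin) resistance is R_s‖R_g = 538.1 Ω.
Fractional drop under load = R_th/(R_th + R_L) = 538.1 / (538.1 + 7340) = 0.06830.
So the output falls by 6.83 %.

6.83 %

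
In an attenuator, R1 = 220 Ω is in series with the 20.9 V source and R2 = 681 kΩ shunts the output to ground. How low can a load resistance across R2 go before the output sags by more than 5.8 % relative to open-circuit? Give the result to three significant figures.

R_L(min) ≈ 3.57 kΩ

Output resistance R_th = R1‖R2 = (220 × 681000)/681200 = 219.9 Ω.
The fractional drop is R_th/(R_th + R_L); requiring this ≤ 0.0580 gives R_L ≥ R_th(1/0.0580 − 1) = 219.9 × 16.24 = 3.57 kΩ.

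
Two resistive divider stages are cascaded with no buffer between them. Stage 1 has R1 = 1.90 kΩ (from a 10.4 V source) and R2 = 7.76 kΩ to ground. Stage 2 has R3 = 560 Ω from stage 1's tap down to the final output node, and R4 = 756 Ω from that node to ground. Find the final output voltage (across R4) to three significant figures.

Stage 2 presents R3+R4 = 1316 Ω as a load on stage 1's tap.
Stage 1's lower leg becomes R2‖(R3+R4) = 1125 Ω, so V_mid = 10.4 × 1125/3025 = 3.868 V.
Stage 2 is itself unloaded: V_out = V_mid × R4/(R3+R4) = 3.868 × 756/1316 = 2.22 V.

V_out ≈ 2.22 V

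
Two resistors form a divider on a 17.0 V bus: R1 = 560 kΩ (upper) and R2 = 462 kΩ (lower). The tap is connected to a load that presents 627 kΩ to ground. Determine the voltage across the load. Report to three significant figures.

The load sits in parallel with R2: R2‖R_L = (462 × 627) / (462 + 627) = 266.0 kΩ.
V_out = 17.0 × 266.0 / (560 + 266.0) = 17.0 × 266.0/826.0 = 5.47 V.
(Unloaded it would have been 7.68 V.)

V_out ≈ 5.47 V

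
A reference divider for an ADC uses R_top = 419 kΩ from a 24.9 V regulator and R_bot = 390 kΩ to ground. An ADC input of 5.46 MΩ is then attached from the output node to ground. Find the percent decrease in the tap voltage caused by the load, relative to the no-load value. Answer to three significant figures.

The divider's output (Thévenin) resistance is R_top‖R_bot = 202.0 kΩ.
Fractional drop under load = R_th/(R_th + R_L) = 202.0 / (202.0 + 5460) = 0.03567.
So the output falls by 3.57 %.

3.57 %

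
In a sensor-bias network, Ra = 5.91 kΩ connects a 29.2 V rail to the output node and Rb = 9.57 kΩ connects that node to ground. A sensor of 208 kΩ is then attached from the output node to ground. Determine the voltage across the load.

V_out ≈ 17.7 V

The load sits in parallel with Rb: Rb‖R_L = (9.57 × 208) / (9.57 + 208) = 9.149 kΩ.
V_out = 29.2 × 9.149 / (5.91 + 9.149) = 29.2 × 9.149/15.06 = 17.7 V.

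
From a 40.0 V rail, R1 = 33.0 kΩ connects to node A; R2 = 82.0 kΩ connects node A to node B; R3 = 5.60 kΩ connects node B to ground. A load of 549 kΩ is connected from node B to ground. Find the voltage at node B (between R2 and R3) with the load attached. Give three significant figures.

At node B, R3 is in parallel with the load: R3‖R_L = 5.543 kΩ.
Below node A the resistance is R2 + (R3‖R_L) = 87.54 kΩ, so V_A = 40.0 × 87.54/120.5 = 29.05 V.
Then V_B = V_A × (R3‖R_L)/(R2 + R3‖R_L) = 29.05 × 5.543/87.54 = 1.84 V.

V ≈ 1.84 V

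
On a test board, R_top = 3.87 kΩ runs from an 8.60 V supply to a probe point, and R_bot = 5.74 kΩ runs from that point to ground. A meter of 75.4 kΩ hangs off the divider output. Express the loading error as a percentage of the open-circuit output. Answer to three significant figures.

2.97 %

The divider's output (Thévenin) resistance is R_top‖R_bot = 2.312 kΩ.
Fractional drop under load = R_th/(R_th + R_L) = 2.312 / (2.312 + 75.4) = 0.02975.
So the output falls by 2.97 %.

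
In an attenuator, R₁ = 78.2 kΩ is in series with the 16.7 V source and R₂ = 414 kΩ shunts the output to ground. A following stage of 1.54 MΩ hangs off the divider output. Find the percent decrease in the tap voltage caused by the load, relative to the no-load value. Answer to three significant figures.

4.10 %

The divider's output (Thévenin) resistance is R₁‖R₂ = 65.78 kΩ.
Fractional drop under load = R_th/(R_th + R_L) = 65.78 / (65.78 + 1540) = 0.04096.
So the output falls by 4.10 %.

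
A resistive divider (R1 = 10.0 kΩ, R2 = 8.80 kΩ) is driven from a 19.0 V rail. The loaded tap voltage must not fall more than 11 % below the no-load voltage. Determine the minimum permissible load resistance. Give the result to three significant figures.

Output resistance R_th = R1‖R2 = (10.0 × 8.80)/18.80 = 4.681 kΩ.
The fractional drop is R_th/(R_th + R_L); requiring this ≤ 0.110 gives R_L ≥ R_th(1/0.110 − 1) = 4.681 × 8.091 = 37.9 kΩ.

R_L(min) ≈ 37.9 kΩ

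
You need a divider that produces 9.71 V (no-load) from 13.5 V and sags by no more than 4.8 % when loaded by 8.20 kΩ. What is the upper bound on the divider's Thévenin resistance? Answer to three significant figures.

R_th ≤ 413 Ω

Loading drop = R_th/(R_th + R_L) ≤ 0.0480, so R_th ≤ R_L · ε/(1−ε) = 8.20 kΩ × 0.0480/0.9520 = 413 Ω.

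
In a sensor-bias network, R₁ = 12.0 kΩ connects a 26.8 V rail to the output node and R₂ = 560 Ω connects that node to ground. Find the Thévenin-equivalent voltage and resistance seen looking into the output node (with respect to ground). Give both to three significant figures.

V_th = 1.19 V, R_th = 535 Ω

V_th is the open-circuit tap voltage: 26.8 × 560/(12000 + 560) = 1.19 V.
With the supply zeroed, R₁ and R₂ appear in parallel from the tap: R_th = R₁‖R₂ = (12000 × 560)/12560 = 535 Ω.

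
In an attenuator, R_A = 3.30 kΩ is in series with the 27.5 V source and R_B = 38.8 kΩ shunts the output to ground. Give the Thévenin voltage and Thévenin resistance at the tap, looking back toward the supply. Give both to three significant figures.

V_th = 25.3 V, R_th = 3.04 kΩ

V_th is the open-circuit tap voltage: 27.5 × 38.8/(3.30 + 38.8) = 25.3 V.
With the supply zeroed, R_A and R_B appear in parallel from the tap: R_th = R_A‖R_B = (3.30 × 38.8)/42.10 = 3.04 kΩ.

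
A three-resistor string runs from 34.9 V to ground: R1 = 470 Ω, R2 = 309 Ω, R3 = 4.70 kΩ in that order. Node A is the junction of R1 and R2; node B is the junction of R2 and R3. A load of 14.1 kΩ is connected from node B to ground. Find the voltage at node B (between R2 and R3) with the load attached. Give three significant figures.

V ≈ 28.6 V

At node B, R3 is in parallel with the load: R3‖R_L = 3525 Ω.
Below node A the resistance is R2 + (R3‖R_L) = 3834 Ω, so V_A = 34.9 × 3834/4304 = 31.09 V.
Then V_B = V_A × (R3‖R_L)/(R2 + R3‖R_L) = 31.09 × 3525/3834 = 28.6 V.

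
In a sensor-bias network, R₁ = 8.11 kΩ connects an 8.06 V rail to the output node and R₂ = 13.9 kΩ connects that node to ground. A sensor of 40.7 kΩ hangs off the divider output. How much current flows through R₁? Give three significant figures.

I ≈ 0.436 mA

R₂‖R_L = 10.36 kΩ, so the source sees R₁ + R₂‖R_L = 18.47 kΩ.
I = 8.06 V / 18.47 kΩ = 0.436 mA.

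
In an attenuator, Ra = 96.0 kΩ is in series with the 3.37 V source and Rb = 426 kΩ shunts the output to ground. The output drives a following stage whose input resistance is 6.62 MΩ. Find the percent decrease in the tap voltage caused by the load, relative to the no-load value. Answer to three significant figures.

1.17 %

The divider's output (Thévenin) resistance is Ra‖Rb = 78.34 kΩ.
Fractional drop under load = R_th/(R_th + R_L) = 78.34 / (78.34 + 6620) = 0.01170.
So the output falls by 1.17 %.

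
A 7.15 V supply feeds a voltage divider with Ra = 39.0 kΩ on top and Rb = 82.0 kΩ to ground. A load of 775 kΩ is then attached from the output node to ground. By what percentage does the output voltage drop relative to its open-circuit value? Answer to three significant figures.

3.30 %

The divider's output (Thévenin) resistance is Ra‖Rb = 26.43 kΩ.
Fractional drop under load = R_th/(R_th + R_L) = 26.43 / (26.43 + 775) = 0.03298.
So the output falls by 3.30 %.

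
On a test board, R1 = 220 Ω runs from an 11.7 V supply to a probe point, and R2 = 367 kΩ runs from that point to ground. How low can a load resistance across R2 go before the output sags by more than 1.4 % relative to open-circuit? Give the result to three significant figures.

R_L(min) ≈ 15.5 kΩ

Output resistance R_th = R1‖R2 = (220 × 367000)/367200 = 219.9 Ω.
The fractional drop is R_th/(R_th + R_L); requiring this ≤ 0.0140 gives R_L ≥ R_th(1/0.0140 − 1) = 219.9 × 70.43 = 15.5 kΩ.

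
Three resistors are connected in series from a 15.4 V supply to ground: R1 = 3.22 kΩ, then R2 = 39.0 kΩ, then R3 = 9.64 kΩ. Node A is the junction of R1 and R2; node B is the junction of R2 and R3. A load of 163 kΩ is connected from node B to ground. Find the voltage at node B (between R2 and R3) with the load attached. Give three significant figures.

V ≈ 2.73 V

At node B, R3 is in parallel with the load: R3‖R_L = 9.102 kΩ.
Below node A the resistance is R2 + (R3‖R_L) = 48.10 kΩ, so V_A = 15.4 × 48.10/51.32 = 14.43 V.
Then V_B = V_A × (R3‖R_L)/(R2 + R3‖R_L) = 14.43 × 9.102/48.10 = 2.73 V.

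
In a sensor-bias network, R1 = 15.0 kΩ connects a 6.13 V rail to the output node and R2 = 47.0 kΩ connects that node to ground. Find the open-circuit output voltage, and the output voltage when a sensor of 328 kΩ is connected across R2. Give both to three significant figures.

Open-circuit: V = 6.13 × 47.0/(15.0 + 47.0) = 4.65 V.
With the load, R2 becomes R2‖R_L = 41.11 kΩ, so V = 6.13 × 41.11/56.11 = 4.49 V.

Unloaded: 4.65 V; loaded: 4.49 V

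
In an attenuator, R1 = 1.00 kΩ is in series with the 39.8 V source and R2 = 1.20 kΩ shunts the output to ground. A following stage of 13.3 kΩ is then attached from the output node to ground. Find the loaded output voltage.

The load sits in parallel with R2: R2‖R_L = (1.20 × 13.3) / (1.20 + 13.3) = 1.101 kΩ.
V_out = 39.8 × 1.101 / (1.00 + 1.101) = 39.8 × 1.101/2.101 = 20.9 V.
(Unloaded it would have been 21.7 V.)

V_out ≈ 20.9 V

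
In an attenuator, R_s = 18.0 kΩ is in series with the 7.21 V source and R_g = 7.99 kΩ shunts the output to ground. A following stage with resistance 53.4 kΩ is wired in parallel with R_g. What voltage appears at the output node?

The load sits in parallel with R_g: R_g‖R_L = (7.99 × 53.4) / (7.99 + 53.4) = 6.950 kΩ.
V_out = 7.21 × 6.950 / (18.0 + 6.950) = 7.21 × 6.950/24.95 = 2.01 V.

V_out ≈ 2.01 V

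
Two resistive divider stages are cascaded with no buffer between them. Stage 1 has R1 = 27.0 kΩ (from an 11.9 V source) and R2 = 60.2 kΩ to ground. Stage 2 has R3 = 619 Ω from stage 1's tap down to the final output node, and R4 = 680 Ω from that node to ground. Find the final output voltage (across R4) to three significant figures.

Stage 2 presents R3+R4 = 1299 Ω as a load on stage 1's tap.
Stage 1's lower leg becomes R2‖(R3+R4) = 1272 Ω, so V_mid = 11.9 × 1272/28270 = 0.5352 V.
Stage 2 is itself unloaded: V_out = V_mid × R4/(R3+R4) = 0.5352 × 680/1299 = 0.280 V.

V_out ≈ 0.280 V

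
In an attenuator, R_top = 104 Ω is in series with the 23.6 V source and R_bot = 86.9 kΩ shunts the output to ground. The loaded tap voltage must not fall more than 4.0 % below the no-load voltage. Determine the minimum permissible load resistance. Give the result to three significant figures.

Output resistance R_th = R_top‖R_bot = (104 × 86900)/87000 = 103.9 Ω.
The fractional drop is R_th/(R_th + R_L); requiring this ≤ 0.0400 gives R_L ≥ R_th(1/0.0400 − 1) = 103.9 × 24.00 = 2.49 kΩ.

R_L(min) ≈ 2.49 kΩ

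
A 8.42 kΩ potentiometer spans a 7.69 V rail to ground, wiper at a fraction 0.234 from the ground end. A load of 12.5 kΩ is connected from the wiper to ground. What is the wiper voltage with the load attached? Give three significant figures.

The wiper splits the pot into (1−α)R = 6.450 kΩ above and αR = 1.970 kΩ below.
Lower section ‖ load = 1.702 kΩ.
V_wiper = 7.69 × 1.702/(6.450 + 1.702) = 1.61 V.

V ≈ 1.61 V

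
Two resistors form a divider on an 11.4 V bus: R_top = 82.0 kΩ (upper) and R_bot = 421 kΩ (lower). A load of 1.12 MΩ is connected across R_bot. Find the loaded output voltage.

V_out ≈ 8.99 V

The load sits in parallel with R_bot: R_bot‖R_L = (421 × 1120) / (421 + 1120) = 306.0 kΩ.
V_out = 11.4 × 306.0 / (82.0 + 306.0) = 11.4 × 306.0/388.0 = 8.99 V.
(Unloaded it would have been 9.54 V.)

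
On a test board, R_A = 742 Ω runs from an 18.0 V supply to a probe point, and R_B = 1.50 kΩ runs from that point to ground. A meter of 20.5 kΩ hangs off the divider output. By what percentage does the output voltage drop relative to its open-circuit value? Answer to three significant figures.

The divider's output (Thévenin) resistance is R_A‖R_B = 496.4 Ω.
Fractional drop under load = R_th/(R_th + R_L) = 496.4 / (496.4 + 20500) = 0.02364.
So the output falls by 2.36 %.

2.36 %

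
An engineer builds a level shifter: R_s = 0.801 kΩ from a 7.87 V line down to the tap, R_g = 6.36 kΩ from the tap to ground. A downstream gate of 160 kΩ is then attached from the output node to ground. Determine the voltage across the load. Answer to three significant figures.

V_out ≈ 6.96 V

The load sits in parallel with R_g: R_g‖R_L = (6360 × 160000) / (6360 + 160000) = 6117 Ω.
V_out = 7.87 × 6117 / (801 + 6117) = 7.87 × 6117/6918 = 6.96 V.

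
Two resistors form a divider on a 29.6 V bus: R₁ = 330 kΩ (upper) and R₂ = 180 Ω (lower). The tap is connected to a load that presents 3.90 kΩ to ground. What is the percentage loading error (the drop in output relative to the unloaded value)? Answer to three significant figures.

4.41 %

The divider's output (Thévenin) resistance is R₁‖R₂ = 179.9 Ω.
Fractional drop under load = R_th/(R_th + R_L) = 179.9 / (179.9 + 3900) = 0.04409.
So the output falls by 4.41 %.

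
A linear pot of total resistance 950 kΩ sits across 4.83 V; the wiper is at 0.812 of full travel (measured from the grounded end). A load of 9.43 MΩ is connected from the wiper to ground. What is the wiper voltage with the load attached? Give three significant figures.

V ≈ 3.86 V

The wiper splits the pot into (1−α)R = 178.6 kΩ above and αR = 771.4 kΩ below.
Lower section ‖ load = 713.1 kΩ.
V_wiper = 4.83 × 713.1/(178.6 + 713.1) = 3.86 V.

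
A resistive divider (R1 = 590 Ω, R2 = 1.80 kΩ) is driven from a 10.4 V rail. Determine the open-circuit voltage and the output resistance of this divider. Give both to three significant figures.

V_th is the open-circuit tap voltage: 10.4 × 1800/(590 + 1800) = 7.83 V.
With the supply zeroed, R1 and R2 appear in parallel from the tap: R_th = R1‖R2 = (590 × 1800)/2390 = 444 Ω.

V_th = 7.83 V, R_th = 444 Ω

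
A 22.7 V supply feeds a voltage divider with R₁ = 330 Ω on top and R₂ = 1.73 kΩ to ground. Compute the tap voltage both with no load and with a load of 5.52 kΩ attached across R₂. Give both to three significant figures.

Open-circuit: V = 22.7 × 1730/(330 + 1730) = 19.1 V.
With the load, R₂ becomes R₂‖R_L = 1317 Ω, so V = 22.7 × 1317/1647 = 18.2 V.

Unloaded: 19.1 V; loaded: 18.2 V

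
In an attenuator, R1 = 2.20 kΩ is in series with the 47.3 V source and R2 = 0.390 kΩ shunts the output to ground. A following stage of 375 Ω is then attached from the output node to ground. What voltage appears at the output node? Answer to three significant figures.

V_out ≈ 3.78 V

The load sits in parallel with R2: R2‖R_L = (390 × 375) / (390 + 375) = 191.2 Ω.
V_out = 47.3 × 191.2 / (2200 + 191.2) = 47.3 × 191.2/2391 = 3.78 V.
(Unloaded it would have been 7.12 V.)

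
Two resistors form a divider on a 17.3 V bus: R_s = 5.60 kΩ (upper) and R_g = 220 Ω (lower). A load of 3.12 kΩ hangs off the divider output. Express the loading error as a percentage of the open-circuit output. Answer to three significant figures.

6.35 %

The divider's output (Thévenin) resistance is R_s‖R_g = 211.7 Ω.
Fractional drop under load = R_th/(R_th + R_L) = 211.7 / (211.7 + 3120) = 0.06354.
So the output falls by 6.35 %.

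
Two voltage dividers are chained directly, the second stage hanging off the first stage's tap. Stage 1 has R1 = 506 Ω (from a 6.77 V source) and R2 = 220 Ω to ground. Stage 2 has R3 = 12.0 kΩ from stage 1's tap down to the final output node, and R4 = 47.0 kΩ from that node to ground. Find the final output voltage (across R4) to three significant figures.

V_out ≈ 1.63 V

Stage 2 presents R3+R4 = 59000 Ω as a load on stage 1's tap.
Stage 1's lower leg becomes R2‖(R3+R4) = 219.2 Ω, so V_mid = 6.77 × 219.2/725.2 = 2.046 V.
Stage 2 is itself unloaded: V_out = V_mid × R4/(R3+R4) = 2.046 × 47000/59000 = 1.63 V.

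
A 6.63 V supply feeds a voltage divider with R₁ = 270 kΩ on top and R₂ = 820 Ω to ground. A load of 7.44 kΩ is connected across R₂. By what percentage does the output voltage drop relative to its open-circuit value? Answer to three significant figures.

Unloaded V = 6.63 × 820/270800 = 0.020075 V.
Loaded: R₂‖R_L = 738.6 Ω, giving V = 6.63 × 738.6/270700 = 0.018087 V.
Drop = (0.020075 − 0.018087) / 0.020075 = 9.90 %.

9.90 %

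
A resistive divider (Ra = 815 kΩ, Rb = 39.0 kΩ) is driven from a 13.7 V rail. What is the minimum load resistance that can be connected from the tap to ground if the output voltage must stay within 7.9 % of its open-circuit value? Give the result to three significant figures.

Output resistance R_th = Ra‖Rb = (815 × 39.0)/854.0 = 37.22 kΩ.
The fractional drop is R_th/(R_th + R_L); requiring this ≤ 0.0790 gives R_L ≥ R_th(1/0.0790 − 1) = 37.22 × 11.66 = 434 kΩ.

R_L(min) ≈ 434 kΩ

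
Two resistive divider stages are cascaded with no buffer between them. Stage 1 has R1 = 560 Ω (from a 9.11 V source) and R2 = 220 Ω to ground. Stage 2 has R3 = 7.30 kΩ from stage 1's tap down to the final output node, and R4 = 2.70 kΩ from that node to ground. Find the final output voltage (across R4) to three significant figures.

Stage 2 presents R3+R4 = 10000 Ω as a load on stage 1's tap.
Stage 1's lower leg becomes R2‖(R3+R4) = 215.3 Ω, so V_mid = 9.11 × 215.3/775.3 = 2.530 V.
Stage 2 is itself unloaded: V_out = V_mid × R4/(R3+R4) = 2.530 × 2700/10000 = 0.683 V.

V_out ≈ 0.683 V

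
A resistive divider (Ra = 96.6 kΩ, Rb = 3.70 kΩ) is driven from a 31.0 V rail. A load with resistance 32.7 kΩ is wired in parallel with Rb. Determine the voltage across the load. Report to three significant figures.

The load sits in parallel with Rb: Rb‖R_L = (3.70 × 32.7) / (3.70 + 32.7) = 3.324 kΩ.
V_out = 31.0 × 3.324 / (96.6 + 3.324) = 31.0 × 3.324/99.92 = 1.03 V.

V_out ≈ 1.03 V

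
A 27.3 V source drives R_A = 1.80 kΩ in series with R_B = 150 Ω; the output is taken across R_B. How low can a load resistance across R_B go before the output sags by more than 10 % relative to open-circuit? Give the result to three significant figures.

R_L(min) ≈ 1.25 kΩ

Output resistance R_th = R_A‖R_B = (1800 × 150)/1950 = 138.5 Ω.
The fractional drop is R_th/(R_th + R_L); requiring this ≤ 0.100 gives R_L ≥ R_th(1/0.100 − 1) = 138.5 × 9.000 = 1.25 kΩ.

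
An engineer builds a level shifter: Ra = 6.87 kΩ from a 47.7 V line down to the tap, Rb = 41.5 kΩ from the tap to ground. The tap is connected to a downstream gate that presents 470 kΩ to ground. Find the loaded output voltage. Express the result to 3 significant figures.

V_out ≈ 40.4 V

The load sits in parallel with Rb: Rb‖R_L = (41.5 × 470) / (41.5 + 470) = 38.13 kΩ.
V_out = 47.7 × 38.13 / (6.87 + 38.13) = 47.7 × 38.13/45.00 = 40.4 V.
(Unloaded it would have been 40.9 V.)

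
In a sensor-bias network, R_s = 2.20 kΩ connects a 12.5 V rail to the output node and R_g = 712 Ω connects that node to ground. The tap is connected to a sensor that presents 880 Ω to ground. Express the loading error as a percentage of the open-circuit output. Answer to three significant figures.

37.9 %

Unloaded V = 12.5 × 712/2912 = 3.056 V.
Loaded: R_g‖R_L = 393.6 Ω, giving V = 12.5 × 393.6/2594 = 1.897 V.
Drop = (3.056 − 1.897) / 3.056 = 37.9 %.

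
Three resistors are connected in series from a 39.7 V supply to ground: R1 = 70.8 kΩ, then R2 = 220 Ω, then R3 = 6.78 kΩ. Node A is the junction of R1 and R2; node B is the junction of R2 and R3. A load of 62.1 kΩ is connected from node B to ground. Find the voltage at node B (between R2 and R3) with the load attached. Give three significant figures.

V ≈ 3.15 V

At node B, R3 is in parallel with the load: R3‖R_L = 6113 Ω.
Below node A the resistance is R2 + (R3‖R_L) = 6333 Ω, so V_A = 39.7 × 6333/77130 = 3.259 V.
Then V_B = V_A × (R3‖R_L)/(R2 + R3‖R_L) = 3.259 × 6113/6333 = 3.15 V.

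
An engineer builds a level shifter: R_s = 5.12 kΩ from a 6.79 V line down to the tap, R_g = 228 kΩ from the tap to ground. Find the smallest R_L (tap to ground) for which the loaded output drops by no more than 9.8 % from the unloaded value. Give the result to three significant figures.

R_L(min) ≈ 46.1 kΩ

Output resistance R_th = R_s‖R_g = (5.12 × 228)/233.1 = 5.008 kΩ.
The fractional drop is R_th/(R_th + R_L); requiring this ≤ 0.0980 gives R_L ≥ R_th(1/0.0980 − 1) = 5.008 × 9.204 = 46.1 kΩ.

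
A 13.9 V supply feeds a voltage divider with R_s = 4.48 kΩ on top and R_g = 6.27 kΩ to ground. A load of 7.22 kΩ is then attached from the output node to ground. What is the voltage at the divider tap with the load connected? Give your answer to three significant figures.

The load sits in parallel with R_g: R_g‖R_L = (6.27 × 7.22) / (6.27 + 7.22) = 3.356 kΩ.
V_out = 13.9 × 3.356 / (4.48 + 3.356) = 13.9 × 3.356/7.836 = 5.95 V.

V_out ≈ 5.95 V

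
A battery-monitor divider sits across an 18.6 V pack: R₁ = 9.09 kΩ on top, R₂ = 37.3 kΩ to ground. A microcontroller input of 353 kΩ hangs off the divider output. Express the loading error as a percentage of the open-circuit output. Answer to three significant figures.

2.03 %

The divider's output (Thévenin) resistance is R₁‖R₂ = 7.309 kΩ.
Fractional drop under load = R_th/(R_th + R_L) = 7.309 / (7.309 + 353) = 0.02028.
So the output falls by 2.03 %.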